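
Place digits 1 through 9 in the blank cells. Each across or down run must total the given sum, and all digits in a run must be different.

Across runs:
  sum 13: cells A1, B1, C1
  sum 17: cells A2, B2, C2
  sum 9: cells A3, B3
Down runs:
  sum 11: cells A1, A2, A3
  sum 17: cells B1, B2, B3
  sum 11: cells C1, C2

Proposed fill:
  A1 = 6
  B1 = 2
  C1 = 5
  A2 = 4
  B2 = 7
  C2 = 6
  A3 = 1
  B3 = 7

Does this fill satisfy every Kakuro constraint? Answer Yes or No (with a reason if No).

No — the down run B1–B3 sums to 16, not 17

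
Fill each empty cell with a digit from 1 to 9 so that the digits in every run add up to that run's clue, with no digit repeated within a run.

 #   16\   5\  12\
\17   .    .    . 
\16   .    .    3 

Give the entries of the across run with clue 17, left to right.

16 in 2 cells must be {7,9}.
R1C3 = 12 − 3 = 9 completes the 12 down.
R2C2 = 4: the only remaining digit allowed by both the 16 across and the 5 down.
R1C1 = 7: the only remaining digit allowed by both the 17 across and the 16 down.
R1C2 = 17 − 16 = 1 completes the 17 across.
R2C1 = 16 − 7 = 9 completes the 16 across.

7, 1, 9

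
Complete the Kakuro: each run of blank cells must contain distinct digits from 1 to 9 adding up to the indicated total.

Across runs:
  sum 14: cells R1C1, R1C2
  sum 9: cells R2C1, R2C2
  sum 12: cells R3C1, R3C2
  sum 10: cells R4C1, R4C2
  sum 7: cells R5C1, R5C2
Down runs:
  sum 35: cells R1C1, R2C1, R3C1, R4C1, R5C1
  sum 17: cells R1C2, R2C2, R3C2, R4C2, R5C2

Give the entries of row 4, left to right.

35 in 5 cells must be {5,6,7,8,9}.
Nothing is forced directly, so branch on R1C2, whose candidates are 5 or 6. If R1C2 = 5: that forces R1C1 = 9, R3C2 = 3, after which R3C1 would have to be in {9} for the 12 across but in {5,6,7,8} for the 35 down — contradiction. So R1C2 = 6.
R1C1 = 14 − 6 = 8 completes the 14 across.
Nothing is forced directly, so branch on R4C1, whose candidates are 6 or 7 or 9. If R4C1 = 6: then R4C2 would have to be in {4} for the 10 across but in {1,2,3,5} for the 17 down — contradiction. If R4C1 = 7: that forces R4C2 = 3, R3C2 = 5, after which R3C1 would have to be in {7} for the 12 across but in {5,6,9} for the 35 down — contradiction. So R4C1 = 9.
R4C2 = 10 − 9 = 1 completes the 10 across.

9, 1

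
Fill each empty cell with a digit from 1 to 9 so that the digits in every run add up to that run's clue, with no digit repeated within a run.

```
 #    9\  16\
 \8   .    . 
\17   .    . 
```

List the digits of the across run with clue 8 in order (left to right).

1 7

17 in 2 cells must be {8,9}; 16 in 2 cells must be {7,9}.
The 8 across and the 16 down share only 7, so R1C2 = 7.
The 17 across and the 9 down share only 8, so R2C1 = 8.
R2C2 = 17 − 8 = 9 completes the 17 across.
R1C1 = 8 − 7 = 1 completes the 8 across.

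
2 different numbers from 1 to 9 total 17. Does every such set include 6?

No

The only way to make 17 from 2 distinct digits is {8,9}, which does not contain 6.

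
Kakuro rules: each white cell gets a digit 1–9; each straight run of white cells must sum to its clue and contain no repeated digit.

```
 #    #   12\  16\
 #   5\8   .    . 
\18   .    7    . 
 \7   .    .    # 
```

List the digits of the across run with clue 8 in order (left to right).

1 7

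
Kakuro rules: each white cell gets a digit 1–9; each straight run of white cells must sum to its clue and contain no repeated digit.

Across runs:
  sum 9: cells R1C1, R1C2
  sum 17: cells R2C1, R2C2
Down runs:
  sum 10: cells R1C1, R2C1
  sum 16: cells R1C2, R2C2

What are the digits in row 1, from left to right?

2 7

17 in 2 cells must be {8,9}; 16 in 2 cells must be {7,9}.
The 9 across and the 16 down share only 7, so R1C2 = 7.
R2C2 = 16 − 7 = 9 completes the 16 down.
R1C1 = 9 − 7 = 2 completes the 9 across.
R2C1 = 17 − 9 = 8 completes the 17 across.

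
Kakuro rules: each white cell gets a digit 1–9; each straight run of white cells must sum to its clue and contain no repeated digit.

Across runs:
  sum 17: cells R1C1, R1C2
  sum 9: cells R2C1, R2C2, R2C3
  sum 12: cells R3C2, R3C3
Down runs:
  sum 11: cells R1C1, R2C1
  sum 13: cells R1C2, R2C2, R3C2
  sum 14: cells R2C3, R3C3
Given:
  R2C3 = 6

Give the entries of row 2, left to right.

2, 1, 6

17 in 2 cells must be {8,9}.
Given what's placed, R2C1 must be 2 to fit the 9 across and 11 down.
R2C2 = 9 − 8 = 1 completes the 9 across.
R3C3 = 14 − 6 = 8 completes the 14 down.
R1C1 = 11 − 2 = 9 completes the 11 down.
R1C2 = 17 − 9 = 8 completes the 17 across.
R3C2 = 12 − 8 = 4 completes the 12 across.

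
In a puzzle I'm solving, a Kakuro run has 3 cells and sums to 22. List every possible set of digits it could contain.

{5,8,9}; {6,7,9}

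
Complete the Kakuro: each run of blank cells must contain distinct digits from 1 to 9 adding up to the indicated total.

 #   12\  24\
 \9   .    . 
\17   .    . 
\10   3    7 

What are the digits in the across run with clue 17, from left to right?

8, 9

17 in 2 cells must be {8,9}; 24 in 3 cells must be {7,8,9}.
Given what's placed, R1C2 must be 8 to fit the 9 across and 24 down.
R2C1 = 8: the only remaining digit allowed by both the 17 across and the 12 down.
R2C2 = 17 − 8 = 9 completes the 17 across.
R1C1 = 9 − 8 = 1 completes the 9 across.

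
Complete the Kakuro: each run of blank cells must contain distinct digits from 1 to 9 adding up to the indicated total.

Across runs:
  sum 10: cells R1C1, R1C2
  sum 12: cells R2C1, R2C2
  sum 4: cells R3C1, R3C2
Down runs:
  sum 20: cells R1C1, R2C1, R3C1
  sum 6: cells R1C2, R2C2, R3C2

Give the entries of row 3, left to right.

3, 1

4 in 2 cells must be {1,3}; 6 in 3 cells must be {1,2,3}.
The 12 across and the 6 down share only 3, so R2C2 = 3.
The 4 across and the 20 down share only 3, so R3C1 = 3.
R3C2 = 4 − 3 = 1 completes the 4 across.
R1C2 = 6 − 4 = 2 completes the 6 down.
R2C1 = 12 − 3 = 9 completes the 12 across.
R1C1 = 10 − 2 = 8 completes the 10 across.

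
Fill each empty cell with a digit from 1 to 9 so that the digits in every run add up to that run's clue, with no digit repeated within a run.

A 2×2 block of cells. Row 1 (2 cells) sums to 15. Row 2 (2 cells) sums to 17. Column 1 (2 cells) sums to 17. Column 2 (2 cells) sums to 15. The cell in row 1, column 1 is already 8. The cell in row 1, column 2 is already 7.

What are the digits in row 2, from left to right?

17 in 2 cells must be {8,9}.
(2,1) = 17 − 8 = 9 completes the 17 down.
(2,2) = 17 − 9 = 8 completes the 17 across.

9, 8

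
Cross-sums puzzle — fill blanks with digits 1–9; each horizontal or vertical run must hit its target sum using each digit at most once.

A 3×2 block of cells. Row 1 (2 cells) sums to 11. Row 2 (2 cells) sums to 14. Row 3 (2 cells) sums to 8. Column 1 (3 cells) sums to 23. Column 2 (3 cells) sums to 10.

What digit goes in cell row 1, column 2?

23 in 3 cells must be {6,8,9}.
The 8 across and the 23 down share only 6, so (3,1) = 6.
(3,2) = 8 − 6 = 2 completes the 8 across.
Given what's placed, (2,2) must be 5 to fit the 14 across and 10 down.
(1,2) = 10 − 7 = 3 completes the 10 down.
(2,1) = 14 − 5 = 9 completes the 14 across.
(1,1) = 11 − 3 = 8 completes the 11 across.

3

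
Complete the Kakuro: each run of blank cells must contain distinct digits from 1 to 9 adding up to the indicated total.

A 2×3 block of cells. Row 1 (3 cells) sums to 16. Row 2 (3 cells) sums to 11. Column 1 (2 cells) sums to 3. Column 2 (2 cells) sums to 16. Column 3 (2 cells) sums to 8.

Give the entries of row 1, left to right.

2 9 5

3 in 2 cells must be {1,2}; 16 in 2 cells must be {7,9}.
The 11 across and the 16 down share only 7, so (2,2) = 7.
(1,2) = 16 − 7 = 9 completes the 16 down.
Given what's placed, (2,1) must be 1 to fit the 11 across and 3 down.
(2,3) = 11 − 8 = 3 completes the 11 across.
(1,1) = 3 − 1 = 2 completes the 3 down.
(1,3) = 16 − 11 = 5 completes the 16 across.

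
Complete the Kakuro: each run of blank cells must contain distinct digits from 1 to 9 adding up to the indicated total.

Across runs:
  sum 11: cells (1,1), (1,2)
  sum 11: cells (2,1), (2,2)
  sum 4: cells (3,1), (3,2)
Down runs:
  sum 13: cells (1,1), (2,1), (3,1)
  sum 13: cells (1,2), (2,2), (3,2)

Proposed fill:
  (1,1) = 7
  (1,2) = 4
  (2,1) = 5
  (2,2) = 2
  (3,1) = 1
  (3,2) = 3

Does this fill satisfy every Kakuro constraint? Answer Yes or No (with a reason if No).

No — the down run (1,2)–(3,2) sums to 9, not 13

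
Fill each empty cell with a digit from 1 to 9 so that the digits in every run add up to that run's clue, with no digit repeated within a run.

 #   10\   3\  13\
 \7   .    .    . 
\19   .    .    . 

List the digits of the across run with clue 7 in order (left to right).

7 in 3 cells must be {1,2,4}; 3 in 2 cells must be {1,2}.
The 7 across and the 13 down share only 4, so R1C3 = 4.
The 19 across and the 3 down share only 2, so R2C2 = 2.
R2C3 = 13 − 4 = 9 completes the 13 down.
R1C2 = 3 − 2 = 1 completes the 3 down.
R2C1 = 19 − 11 = 8 completes the 19 across.
R1C1 = 7 − 5 = 2 completes the 7 across.

2 1 4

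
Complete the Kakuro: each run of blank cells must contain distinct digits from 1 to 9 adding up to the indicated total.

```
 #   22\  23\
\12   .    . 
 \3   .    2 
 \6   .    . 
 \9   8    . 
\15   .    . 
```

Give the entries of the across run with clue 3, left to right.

1 2

3 in 2 cells must be {1,2}.
R2C1 = 3 − 2 = 1 completes the 3 across.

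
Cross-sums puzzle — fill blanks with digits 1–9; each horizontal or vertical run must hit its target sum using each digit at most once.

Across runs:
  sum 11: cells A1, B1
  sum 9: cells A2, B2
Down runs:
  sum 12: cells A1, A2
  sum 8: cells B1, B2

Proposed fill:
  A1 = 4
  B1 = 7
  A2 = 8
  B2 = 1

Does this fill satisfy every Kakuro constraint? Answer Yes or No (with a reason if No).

Across: 4+7=11; 8+1=9. Down: 4+8=12; 7+1=8. No digit repeats within any run.

Yes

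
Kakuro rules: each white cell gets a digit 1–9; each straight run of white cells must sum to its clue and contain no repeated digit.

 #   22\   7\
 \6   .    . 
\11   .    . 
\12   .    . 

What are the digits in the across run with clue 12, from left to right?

7 in 3 cells must be {1,2,4}.
The 6 across and the 22 down share only 5, so R1C1 = 5.
R1C2 = 6 − 5 = 1 completes the 6 across.
Given what's placed, R3C2 must be 4 to fit the 12 across and 7 down.
R2C2 = 7 − 5 = 2 completes the 7 down.
R3C1 = 12 − 4 = 8 completes the 12 across.
R2C1 = 11 − 2 = 9 completes the 11 across.

8 4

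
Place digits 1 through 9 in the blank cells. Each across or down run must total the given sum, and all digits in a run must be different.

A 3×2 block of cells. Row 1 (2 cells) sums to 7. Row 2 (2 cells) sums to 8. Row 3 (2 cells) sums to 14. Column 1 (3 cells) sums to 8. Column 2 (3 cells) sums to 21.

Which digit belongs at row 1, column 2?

The 14 across and the 8 down share only 5, so (3,1) = 5.
(3,2) = 14 − 5 = 9 completes the 14 across.
Nothing is forced directly, so branch on (1,1), whose candidates are 1 or 2. If (1,1) = 1: then (1,2) would have to be in {6} for the 7 across but in {4,5,7,8} for the 21 down — contradiction. So (1,1) = 2.
(1,2) = 7 − 2 = 5 completes the 7 across.
(2,1) = 8 − 7 = 1 completes the 8 down.
(2,2) = 8 − 1 = 7 completes the 8 across.

5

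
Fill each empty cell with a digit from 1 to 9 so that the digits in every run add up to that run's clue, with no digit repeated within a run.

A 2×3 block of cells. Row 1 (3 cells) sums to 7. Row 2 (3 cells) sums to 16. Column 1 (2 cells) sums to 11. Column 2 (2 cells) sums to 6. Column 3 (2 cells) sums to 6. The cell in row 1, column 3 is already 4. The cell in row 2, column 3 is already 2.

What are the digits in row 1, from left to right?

2, 1, 4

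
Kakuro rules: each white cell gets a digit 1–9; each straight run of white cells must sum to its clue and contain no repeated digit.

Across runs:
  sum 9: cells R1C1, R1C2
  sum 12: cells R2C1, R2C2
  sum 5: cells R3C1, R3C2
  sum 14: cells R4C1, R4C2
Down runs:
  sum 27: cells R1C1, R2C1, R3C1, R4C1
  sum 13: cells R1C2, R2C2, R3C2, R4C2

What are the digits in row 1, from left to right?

6 3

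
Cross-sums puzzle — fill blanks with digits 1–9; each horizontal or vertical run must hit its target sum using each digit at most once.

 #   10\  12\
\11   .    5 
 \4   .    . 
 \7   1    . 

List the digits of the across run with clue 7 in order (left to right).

4 in 2 cells must be {1,3}.
R1C1 = 11 − 5 = 6 completes the 11 across.
R2C1 = 10 − 7 = 3 completes the 10 down.
R2C2 = 4 − 3 = 1 completes the 4 across.
R3C2 = 7 − 1 = 6 completes the 7 across.

1, 6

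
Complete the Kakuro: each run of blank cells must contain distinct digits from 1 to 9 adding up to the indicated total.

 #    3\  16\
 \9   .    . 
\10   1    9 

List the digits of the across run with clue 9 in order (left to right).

3 in 2 cells must be {1,2}; 16 in 2 cells must be {7,9}.
R1C1 = 3 − 1 = 2 completes the 3 down.
R1C2 = 9 − 2 = 7 completes the 9 across.

2 7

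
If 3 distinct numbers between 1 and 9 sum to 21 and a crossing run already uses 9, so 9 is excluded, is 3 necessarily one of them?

The only way to make 21 from 3 distinct digits under that restriction is {6,7,8}, which does not contain 3.

No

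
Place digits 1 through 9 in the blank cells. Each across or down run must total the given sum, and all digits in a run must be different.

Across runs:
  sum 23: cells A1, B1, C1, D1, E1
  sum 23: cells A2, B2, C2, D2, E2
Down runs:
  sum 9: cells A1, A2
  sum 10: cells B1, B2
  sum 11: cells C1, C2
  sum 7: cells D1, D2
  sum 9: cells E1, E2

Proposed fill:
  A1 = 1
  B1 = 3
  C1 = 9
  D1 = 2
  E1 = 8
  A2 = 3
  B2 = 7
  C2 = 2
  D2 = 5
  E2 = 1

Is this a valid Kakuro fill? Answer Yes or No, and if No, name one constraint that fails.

No — the down run A1–A2 sums to 4, not 9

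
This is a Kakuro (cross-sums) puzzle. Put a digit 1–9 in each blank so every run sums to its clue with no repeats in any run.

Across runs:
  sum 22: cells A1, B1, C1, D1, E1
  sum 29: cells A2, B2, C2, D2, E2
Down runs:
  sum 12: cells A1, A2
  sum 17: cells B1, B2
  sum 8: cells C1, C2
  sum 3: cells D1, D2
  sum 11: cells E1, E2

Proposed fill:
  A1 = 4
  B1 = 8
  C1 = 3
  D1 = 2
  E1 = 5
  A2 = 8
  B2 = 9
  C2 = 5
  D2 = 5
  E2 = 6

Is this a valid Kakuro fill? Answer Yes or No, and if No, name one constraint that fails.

No — the across run A2–E2 sums to 33, not 29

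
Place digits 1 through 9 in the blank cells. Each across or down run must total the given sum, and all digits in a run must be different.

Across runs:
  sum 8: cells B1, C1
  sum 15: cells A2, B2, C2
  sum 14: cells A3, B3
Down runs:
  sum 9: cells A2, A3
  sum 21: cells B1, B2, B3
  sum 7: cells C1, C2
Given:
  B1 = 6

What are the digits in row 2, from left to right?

3 7 5

C1 = 8 − 6 = 2 completes the 8 across.
C2 = 7 − 2 = 5 completes the 7 down.
B3 = 8: the only remaining digit allowed by both the 14 across and the 21 down.
B2 = 21 − 14 = 7 completes the 21 down.
A3 = 14 − 8 = 6 completes the 14 across.
A2 = 15 − 12 = 3 completes the 15 across.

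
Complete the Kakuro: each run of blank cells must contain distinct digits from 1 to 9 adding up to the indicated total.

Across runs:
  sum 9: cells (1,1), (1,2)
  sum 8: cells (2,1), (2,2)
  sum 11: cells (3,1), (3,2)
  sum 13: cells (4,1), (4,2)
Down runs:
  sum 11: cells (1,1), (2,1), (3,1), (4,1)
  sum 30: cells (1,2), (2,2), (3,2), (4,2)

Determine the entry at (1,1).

3

11 in 4 cells must be {1,2,3,5}; 30 in 4 cells must be {6,7,8,9}.
Only 5 fits (4,1) under both its across sum 13 and down sum 11.
(4,2) = 13 − 5 = 8 completes the 13 across.
Nothing is forced directly, so branch on (3,1), whose candidates are 2 or 3. If (3,1) = 3: then (3,2) would have to be in {8} for the 11 across but in {6,7,9} for the 30 down — contradiction. So (3,1) = 2.
(3,2) = 11 − 2 = 9 completes the 11 across.
No cell is forced outright now. (1,1) can only be 1 or 3 (the digits allowed by both its 9 across and its 11 down). If (1,1) = 1: then (1,2) would have to be in {8} for the 9 across but in {6,7} for the 30 down — contradiction. So (1,1) = 3.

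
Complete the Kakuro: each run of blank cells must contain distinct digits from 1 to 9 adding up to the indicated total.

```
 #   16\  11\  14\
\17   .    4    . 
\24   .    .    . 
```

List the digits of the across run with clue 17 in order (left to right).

7 4 6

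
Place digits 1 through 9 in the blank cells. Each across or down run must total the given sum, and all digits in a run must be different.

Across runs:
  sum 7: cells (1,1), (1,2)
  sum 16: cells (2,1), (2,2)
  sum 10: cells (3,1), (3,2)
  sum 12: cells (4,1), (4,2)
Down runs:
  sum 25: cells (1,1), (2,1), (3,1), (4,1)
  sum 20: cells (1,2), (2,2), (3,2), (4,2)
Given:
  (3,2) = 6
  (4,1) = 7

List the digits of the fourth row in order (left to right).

16 in 2 cells must be {7,9}.
(2,1) = 9: the only remaining digit allowed by both the 16 across and the 25 down.
(2,2) = 16 − 9 = 7 completes the 16 across.
(3,1) = 10 − 6 = 4 completes the 10 across.
(4,2) = 12 − 7 = 5 completes the 12 across.
(1,1) = 25 − 20 = 5 completes the 25 down.
(1,2) = 7 − 5 = 2 completes the 7 across.

7 5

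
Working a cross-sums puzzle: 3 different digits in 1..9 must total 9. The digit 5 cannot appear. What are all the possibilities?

3 distinct digits from 1–9 sum between 6 and 24.
Dropping sets that contain 5.

{1,2,6}; {2,3,4}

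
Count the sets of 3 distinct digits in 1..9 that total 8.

3 distinct digits from 1–9 sum between 6 and 24.
Enumerating: {1,2,5}, {1,3,4}.

2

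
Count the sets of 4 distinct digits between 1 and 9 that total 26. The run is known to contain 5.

2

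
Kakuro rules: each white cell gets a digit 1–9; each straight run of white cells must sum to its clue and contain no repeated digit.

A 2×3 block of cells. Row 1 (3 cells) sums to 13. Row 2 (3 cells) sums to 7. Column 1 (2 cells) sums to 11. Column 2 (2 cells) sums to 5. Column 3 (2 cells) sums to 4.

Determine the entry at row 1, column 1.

7 in 3 cells must be {1,2,4}; 4 in 2 cells must be {1,3}.
The 7 across and the 4 down share only 1, so (2,3) = 1.
(1,3) = 4 − 1 = 3 completes the 4 down.
Nothing is forced directly, so branch on (2,1), whose candidates are 2 or 4. If (2,1) = 4: then (1,1) would have to be in {1,2,4,6,8,9} for the 13 across but in {7} for the 11 down — contradiction. So (2,1) = 2.
(1,1) = 11 − 2 = 9 completes the 11 down.
(1,2) = 13 − 12 = 1 completes the 13 across.
(2,2) = 7 − 3 = 4 completes the 7 across.

9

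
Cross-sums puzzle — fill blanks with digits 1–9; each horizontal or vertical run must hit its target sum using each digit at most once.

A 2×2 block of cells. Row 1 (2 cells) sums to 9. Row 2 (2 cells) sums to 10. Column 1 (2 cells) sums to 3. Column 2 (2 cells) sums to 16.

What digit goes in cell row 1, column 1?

3 in 2 cells must be {1,2}; 16 in 2 cells must be {7,9}.
The 9 across and the 16 down share only 7, so (1,2) = 7.
(2,2) = 16 − 7 = 9 completes the 16 down.
(1,1) = 9 − 7 = 2 completes the 9 across.
(2,1) = 10 − 9 = 1 completes the 10 across.

2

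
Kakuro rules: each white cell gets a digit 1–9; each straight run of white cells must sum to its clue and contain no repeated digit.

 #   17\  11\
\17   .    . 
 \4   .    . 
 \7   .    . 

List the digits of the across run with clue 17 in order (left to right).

9 8

17 in 2 cells must be {8,9}; 4 in 2 cells must be {1,3}.
The 17 across and the 11 down share only 8, so R1C2 = 8.
Given what's placed, R2C2 must be 1 to fit the 4 across and 11 down.
R3C2 = 11 − 9 = 2 completes the 11 down.
R1C1 = 17 − 8 = 9 completes the 17 across.
R2C1 = 4 − 1 = 3 completes the 4 across.
R3C1 = 7 − 2 = 5 completes the 7 across.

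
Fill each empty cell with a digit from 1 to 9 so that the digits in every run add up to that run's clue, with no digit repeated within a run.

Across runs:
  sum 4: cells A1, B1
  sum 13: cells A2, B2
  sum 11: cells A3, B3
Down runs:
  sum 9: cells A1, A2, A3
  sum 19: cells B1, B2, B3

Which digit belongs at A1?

1

4 in 2 cells must be {1,3}.
The 4 across and the 19 down share only 3, so B1 = 3.
A1 = 4 − 3 = 1 completes the 4 across.
Nothing is forced directly, so branch on A2, whose candidates are 5 or 6. If A2 = 5: then B2 would have to be in {8} for the 13 across but in {7,9} for the 19 down — contradiction. So A2 = 6.
B2 = 13 − 6 = 7 completes the 13 across.
A3 = 9 − 7 = 2 completes the 9 down.
B3 = 11 − 2 = 9 completes the 11 across.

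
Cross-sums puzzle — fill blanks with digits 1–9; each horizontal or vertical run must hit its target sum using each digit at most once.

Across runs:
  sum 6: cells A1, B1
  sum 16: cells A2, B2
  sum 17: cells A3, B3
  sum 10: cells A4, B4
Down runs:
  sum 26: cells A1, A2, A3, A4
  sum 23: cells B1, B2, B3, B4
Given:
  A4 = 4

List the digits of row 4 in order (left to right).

16 in 2 cells must be {7,9}; 17 in 2 cells must be {8,9}.
Given what's placed, A1 must be 5 to fit the 6 across and 26 down.
B1 = 6 − 5 = 1 completes the 6 across.
Given what's placed, A2 must be 9 to fit the 16 across and 26 down.
B2 = 16 − 9 = 7 completes the 16 across.
A3 = 26 − 18 = 8 completes the 26 down.
B3 = 17 − 8 = 9 completes the 17 across.
B4 = 10 − 4 = 6 completes the 10 across.

4 6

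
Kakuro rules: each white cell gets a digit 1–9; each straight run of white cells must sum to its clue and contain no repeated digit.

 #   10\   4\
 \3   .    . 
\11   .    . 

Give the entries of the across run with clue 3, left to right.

2, 1

3 in 2 cells must be {1,2}; 4 in 2 cells must be {1,3}.
The 3 across and the 4 down share only 1, so R1C2 = 1.
R2C2 = 4 − 1 = 3 completes the 4 down.
R1C1 = 3 − 1 = 2 completes the 3 across.
R2C1 = 11 − 3 = 8 completes the 11 across.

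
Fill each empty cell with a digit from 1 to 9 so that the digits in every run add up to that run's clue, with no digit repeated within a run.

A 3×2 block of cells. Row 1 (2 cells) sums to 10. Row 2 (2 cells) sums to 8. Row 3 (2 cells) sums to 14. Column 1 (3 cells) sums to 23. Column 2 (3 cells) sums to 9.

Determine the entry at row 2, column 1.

23 in 3 cells must be {6,8,9}.
The 8 across and the 23 down share only 6, so (2,1) = 6.
(2,2) = 8 − 6 = 2 completes the 8 across.
Given what's placed, (3,2) must be 6 to fit the 14 across and 9 down.
(1,2) = 9 − 8 = 1 completes the 9 down.
(3,1) = 14 − 6 = 8 completes the 14 across.
(1,1) = 10 − 1 = 9 completes the 10 across.

6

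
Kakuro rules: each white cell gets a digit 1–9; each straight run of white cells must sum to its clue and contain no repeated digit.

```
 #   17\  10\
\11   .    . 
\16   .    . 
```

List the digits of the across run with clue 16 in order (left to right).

9 7

16 in 2 cells must be {7,9}; 17 in 2 cells must be {8,9}.
The 16 across and the 17 down share only 9, so R2C1 = 9.
R2C2 = 16 − 9 = 7 completes the 16 across.
R1C1 = 17 − 9 = 8 completes the 17 down.
R1C2 = 11 − 8 = 3 completes the 11 across.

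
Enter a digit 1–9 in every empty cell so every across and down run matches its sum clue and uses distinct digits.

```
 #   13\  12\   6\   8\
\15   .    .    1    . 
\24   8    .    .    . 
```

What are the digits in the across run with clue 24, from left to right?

R1C1 = 13 − 8 = 5 completes the 13 down.
R2C3 = 6 − 1 = 5 completes the 6 down.
No cell is forced outright now. R2C4 can only be 2 or 7 (the digits allowed by both its 24 across and its 8 down). If R2C4 = 7: then R1C4 would have to be in {2,3,6,7} for the 15 across but in {1} for the 8 down — contradiction. So R2C4 = 2.
R1C4 = 8 − 2 = 6 completes the 8 down.
R2C2 = 24 − 15 = 9 completes the 24 across.
R1C2 = 15 − 12 = 3 completes the 15 across.

8 9 5 2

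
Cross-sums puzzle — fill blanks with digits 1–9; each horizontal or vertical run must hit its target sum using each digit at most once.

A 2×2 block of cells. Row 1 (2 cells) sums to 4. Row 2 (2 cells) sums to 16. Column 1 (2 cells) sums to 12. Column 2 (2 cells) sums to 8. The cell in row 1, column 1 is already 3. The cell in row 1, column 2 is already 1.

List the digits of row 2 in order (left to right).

4 in 2 cells must be {1,3}; 16 in 2 cells must be {7,9}.
(2,1) = 12 − 3 = 9 completes the 12 down.
(2,2) = 16 − 9 = 7 completes the 16 across.

9 7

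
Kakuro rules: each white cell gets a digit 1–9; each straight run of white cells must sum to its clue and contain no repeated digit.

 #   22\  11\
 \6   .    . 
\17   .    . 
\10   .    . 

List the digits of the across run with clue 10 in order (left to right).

17 in 2 cells must be {8,9}.
The 6 across and the 22 down share only 5, so R1C1 = 5.
R1C2 = 6 − 5 = 1 completes the 6 across.
Given what's placed, R2C2 must be 8 to fit the 17 across and 11 down.
R3C2 = 11 − 9 = 2 completes the 11 down.
R2C1 = 17 − 8 = 9 completes the 17 across.
R3C1 = 10 − 2 = 8 completes the 10 across.

8, 2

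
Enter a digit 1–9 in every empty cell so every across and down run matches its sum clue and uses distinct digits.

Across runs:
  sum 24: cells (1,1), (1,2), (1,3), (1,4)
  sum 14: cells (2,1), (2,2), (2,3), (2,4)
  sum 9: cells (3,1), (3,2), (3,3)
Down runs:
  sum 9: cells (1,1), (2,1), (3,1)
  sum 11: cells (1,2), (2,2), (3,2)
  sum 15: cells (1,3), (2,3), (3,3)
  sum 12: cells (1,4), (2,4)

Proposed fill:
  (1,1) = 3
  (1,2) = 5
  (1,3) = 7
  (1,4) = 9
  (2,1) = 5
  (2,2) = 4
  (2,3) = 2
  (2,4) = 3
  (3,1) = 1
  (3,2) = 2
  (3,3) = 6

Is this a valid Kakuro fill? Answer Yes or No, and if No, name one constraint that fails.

Yes

Across: 3+5+7+9=24; 5+4+2+3=14; 1+2+6=9. Down: 3+5+1=9; 5+4+2=11; 7+2+6=15; 9+3=12. No digit repeats within any run.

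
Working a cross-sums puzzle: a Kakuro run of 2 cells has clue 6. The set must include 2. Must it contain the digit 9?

No

The only way to make 6 from 2 distinct digits under that restriction is {2,4}, which does not contain 9.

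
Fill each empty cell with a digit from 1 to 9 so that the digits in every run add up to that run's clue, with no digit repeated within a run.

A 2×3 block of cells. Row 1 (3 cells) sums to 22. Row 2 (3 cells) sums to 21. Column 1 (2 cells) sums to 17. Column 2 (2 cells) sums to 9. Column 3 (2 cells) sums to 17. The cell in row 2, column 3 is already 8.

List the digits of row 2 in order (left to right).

9 4 8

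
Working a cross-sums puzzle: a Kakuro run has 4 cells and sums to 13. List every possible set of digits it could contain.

{1,2,3,7}; {1,2,4,6}; {1,3,4,5}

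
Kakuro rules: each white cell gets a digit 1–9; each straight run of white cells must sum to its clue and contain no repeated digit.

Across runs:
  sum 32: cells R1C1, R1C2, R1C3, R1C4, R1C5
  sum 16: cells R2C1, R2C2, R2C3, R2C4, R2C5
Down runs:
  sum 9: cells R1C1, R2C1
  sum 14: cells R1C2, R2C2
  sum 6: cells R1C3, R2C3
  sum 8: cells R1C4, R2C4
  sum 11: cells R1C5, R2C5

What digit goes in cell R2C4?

1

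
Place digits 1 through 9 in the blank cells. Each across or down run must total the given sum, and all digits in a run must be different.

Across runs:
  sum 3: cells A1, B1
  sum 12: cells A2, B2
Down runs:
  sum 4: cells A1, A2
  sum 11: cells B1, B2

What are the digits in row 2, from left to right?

3 9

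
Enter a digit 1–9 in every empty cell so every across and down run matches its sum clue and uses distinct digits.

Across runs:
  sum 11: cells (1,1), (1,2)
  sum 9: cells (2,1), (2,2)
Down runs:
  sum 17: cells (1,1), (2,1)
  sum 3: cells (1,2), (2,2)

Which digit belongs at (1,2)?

2

17 in 2 cells must be {8,9}; 3 in 2 cells must be {1,2}.
The 11 across and the 3 down share only 2, so (1,2) = 2.
The 9 across and the 17 down share only 8, so (2,1) = 8.
(2,2) = 9 − 8 = 1 completes the 9 across.
(1,1) = 11 − 2 = 9 completes the 11 across.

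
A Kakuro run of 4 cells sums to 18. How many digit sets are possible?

11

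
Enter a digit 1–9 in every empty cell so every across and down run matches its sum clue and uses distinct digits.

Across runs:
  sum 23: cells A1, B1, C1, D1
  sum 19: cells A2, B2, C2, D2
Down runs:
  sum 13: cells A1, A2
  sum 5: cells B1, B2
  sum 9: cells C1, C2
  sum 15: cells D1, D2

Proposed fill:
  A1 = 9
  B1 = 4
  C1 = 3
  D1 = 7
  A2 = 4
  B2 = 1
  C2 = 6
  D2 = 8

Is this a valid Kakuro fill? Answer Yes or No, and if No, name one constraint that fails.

Yes

Across: 9+4+3+7=23; 4+1+6+8=19. Down: 9+4=13; 4+1=5; 3+6=9; 7+8=15. No digit repeats within any run.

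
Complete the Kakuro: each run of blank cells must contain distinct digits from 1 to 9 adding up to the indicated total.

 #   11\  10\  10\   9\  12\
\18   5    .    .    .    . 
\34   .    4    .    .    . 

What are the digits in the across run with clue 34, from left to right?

34 in 5 cells must be {4,6,7,8,9}.
R1C2 = 10 − 4 = 6 completes the 10 down.
R1C5 = 4: the only remaining digit allowed by both the 18 across and the 12 down.
R2C1 = 11 − 5 = 6 completes the 11 down.
R2C5 = 12 − 4 = 8 completes the 12 down.
Given what's placed, R2C4 must be 7 to fit the 34 across and 9 down.
R1C4 = 9 − 7 = 2 completes the 9 down.
R2C3 = 34 − 25 = 9 completes the 34 across.

6, 4, 9, 7, 8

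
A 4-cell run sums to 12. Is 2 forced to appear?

Yes

Every partition of 12 into 4 distinct digits includes 2: {1,2,3,6}, {1,2,4,5}.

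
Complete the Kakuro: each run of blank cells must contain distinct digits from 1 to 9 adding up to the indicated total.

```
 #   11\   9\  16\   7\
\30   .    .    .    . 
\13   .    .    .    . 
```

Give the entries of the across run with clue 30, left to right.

30 in 4 cells must be {6,7,8,9}; 16 in 2 cells must be {7,9}.
Only 6 fits R1C4 under both its across sum 30 and down sum 7.
The 13 across and the 16 down share only 7, so R2C3 = 7.
R2C4 = 7 − 6 = 1 completes the 7 down.
R1C3 = 16 − 7 = 9 completes the 16 down.
No cell is forced outright now. R2C1 can only be 2 or 3 (the digits allowed by both its 13 across and its 11 down). If R2C1 = 2: then R1C1 would have to be in {7,8} for the 30 across but in {9} for the 11 down — contradiction. So R2C1 = 3.
R1C1 = 11 − 3 = 8 completes the 11 down.
R1C2 = 30 − 23 = 7 completes the 30 across.

8 7 9 6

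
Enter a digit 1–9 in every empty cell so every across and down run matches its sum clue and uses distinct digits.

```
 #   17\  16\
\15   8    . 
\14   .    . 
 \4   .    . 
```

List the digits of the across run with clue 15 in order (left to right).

8 7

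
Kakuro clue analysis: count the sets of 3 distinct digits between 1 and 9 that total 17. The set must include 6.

3 distinct digits from 1–9 sum between 6 and 24.
Keeping only sets containing 6.
Enumerating: {2,6,9}, {3,6,8}, {4,6,7}.

3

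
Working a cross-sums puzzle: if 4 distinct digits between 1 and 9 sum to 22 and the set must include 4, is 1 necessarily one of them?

Counterexample: {2,4,7,9} sums to 22 under that restriction without using 1.

No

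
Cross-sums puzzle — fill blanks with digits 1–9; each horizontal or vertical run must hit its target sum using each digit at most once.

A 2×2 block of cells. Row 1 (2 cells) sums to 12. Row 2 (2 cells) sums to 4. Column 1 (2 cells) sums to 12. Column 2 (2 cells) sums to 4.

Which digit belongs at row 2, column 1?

3

4 in 2 cells must be {1,3}.
The 12 across and the 4 down share only 3, so (1,2) = 3.
The 4 across and the 12 down share only 3, so (2,1) = 3.
(2,2) = 4 − 3 = 1 completes the 4 across.
(1,1) = 12 − 3 = 9 completes the 12 across.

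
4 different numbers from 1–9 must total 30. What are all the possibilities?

{6,7,8,9}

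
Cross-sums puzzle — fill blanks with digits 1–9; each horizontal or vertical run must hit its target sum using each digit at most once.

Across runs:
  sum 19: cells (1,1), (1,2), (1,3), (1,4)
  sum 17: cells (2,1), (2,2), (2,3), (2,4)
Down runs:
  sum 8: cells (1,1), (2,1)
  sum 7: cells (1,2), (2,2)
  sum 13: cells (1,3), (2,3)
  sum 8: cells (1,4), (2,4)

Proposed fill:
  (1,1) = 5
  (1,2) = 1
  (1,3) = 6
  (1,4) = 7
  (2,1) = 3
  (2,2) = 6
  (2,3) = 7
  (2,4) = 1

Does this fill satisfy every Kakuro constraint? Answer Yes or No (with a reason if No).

Yes

Across: 5+1+6+7=19; 3+6+7+1=17. Down: 5+3=8; 1+6=7; 6+7=13; 7+1=8. No digit repeats within any run.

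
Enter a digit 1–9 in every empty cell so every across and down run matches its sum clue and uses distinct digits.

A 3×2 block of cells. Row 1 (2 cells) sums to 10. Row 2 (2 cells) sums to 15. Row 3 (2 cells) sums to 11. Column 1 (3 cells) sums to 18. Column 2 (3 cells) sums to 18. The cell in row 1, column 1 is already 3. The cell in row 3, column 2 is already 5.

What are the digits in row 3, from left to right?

6, 5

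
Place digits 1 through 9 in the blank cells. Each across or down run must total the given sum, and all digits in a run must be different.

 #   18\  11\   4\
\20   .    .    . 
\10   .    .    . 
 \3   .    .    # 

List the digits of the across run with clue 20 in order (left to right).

9 8 3

3 in 2 cells must be {1,2}; 4 in 2 cells must be {1,3}.
Only 3 fits R1C3 under both its across sum 20 and down sum 4.
R2C3 = 4 − 3 = 1 completes the 4 down.
Given what's placed, R1C2 must be 8 to fit the 20 across and 11 down.
R2C2 = 2: the only remaining digit allowed by both the 10 across and the 11 down.
R3C2 = 11 − 10 = 1 completes the 11 down.
R1C1 = 20 − 11 = 9 completes the 20 across.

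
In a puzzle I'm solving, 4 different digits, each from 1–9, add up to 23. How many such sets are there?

4 distinct digits from 1–9 sum between 10 and 30.

9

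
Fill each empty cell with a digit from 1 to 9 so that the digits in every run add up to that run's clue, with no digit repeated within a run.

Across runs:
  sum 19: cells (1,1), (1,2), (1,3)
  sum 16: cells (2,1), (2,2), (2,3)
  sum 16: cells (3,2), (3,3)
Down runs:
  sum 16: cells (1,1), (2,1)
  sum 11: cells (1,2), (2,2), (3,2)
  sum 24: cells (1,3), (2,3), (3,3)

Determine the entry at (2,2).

16 in 2 cells must be {7,9}; 24 in 3 cells must be {7,8,9}.
Only 7 fits (3,2) under both its across sum 16 and down sum 11.
(3,3) = 16 − 7 = 9 completes the 16 across.
Given what's placed, (1,2) must be 3 to fit the 19 across and 11 down.
(1,3) = 7: the only remaining digit allowed by both the 19 across and the 24 down.
(2,2) = 11 − 10 = 1 completes the 11 down.

1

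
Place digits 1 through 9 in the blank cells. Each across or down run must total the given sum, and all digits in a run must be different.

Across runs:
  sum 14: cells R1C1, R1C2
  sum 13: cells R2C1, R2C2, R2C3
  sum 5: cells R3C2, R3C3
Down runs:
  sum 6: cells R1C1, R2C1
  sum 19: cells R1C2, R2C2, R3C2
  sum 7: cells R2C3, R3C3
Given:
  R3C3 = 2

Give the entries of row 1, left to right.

5 9

The 14 across and the 6 down share only 5, so R1C1 = 5.
R1C2 = 14 − 5 = 9 completes the 14 across.
R2C1 = 6 − 5 = 1 completes the 6 down.
R2C3 = 7 − 2 = 5 completes the 7 down.
R3C2 = 5 − 2 = 3 completes the 5 across.
R2C2 = 13 − 6 = 7 completes the 13 across.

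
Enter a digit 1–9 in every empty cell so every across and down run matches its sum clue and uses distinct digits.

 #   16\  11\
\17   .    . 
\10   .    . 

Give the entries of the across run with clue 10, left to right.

17 in 2 cells must be {8,9}; 16 in 2 cells must be {7,9}.
The 17 across and the 16 down share only 9, so R1C1 = 9.
R1C2 = 17 − 9 = 8 completes the 17 across.
R2C1 = 16 − 9 = 7 completes the 16 down.
R2C2 = 10 − 7 = 3 completes the 10 across.

7, 3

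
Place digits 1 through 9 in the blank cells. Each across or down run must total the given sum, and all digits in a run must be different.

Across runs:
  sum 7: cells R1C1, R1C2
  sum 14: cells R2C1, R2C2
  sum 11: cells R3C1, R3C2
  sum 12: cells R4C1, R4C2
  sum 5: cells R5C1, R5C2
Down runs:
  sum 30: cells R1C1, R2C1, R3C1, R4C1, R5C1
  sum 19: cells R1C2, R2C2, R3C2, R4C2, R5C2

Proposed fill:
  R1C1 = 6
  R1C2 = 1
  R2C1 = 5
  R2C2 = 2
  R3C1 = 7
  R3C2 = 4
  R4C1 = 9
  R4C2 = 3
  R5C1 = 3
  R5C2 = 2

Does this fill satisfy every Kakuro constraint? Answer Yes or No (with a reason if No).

No — the across run R2C1–R2C2 sums to 7, not 14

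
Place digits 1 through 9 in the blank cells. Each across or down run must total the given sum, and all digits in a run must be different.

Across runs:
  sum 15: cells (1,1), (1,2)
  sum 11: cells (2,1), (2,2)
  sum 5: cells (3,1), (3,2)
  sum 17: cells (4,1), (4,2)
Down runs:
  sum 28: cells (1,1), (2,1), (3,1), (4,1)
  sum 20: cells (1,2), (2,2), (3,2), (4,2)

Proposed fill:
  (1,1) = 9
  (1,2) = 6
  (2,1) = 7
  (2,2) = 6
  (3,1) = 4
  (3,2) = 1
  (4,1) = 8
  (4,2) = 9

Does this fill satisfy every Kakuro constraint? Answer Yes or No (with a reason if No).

No — the across run (2,1)–(2,2) sums to 13, not 11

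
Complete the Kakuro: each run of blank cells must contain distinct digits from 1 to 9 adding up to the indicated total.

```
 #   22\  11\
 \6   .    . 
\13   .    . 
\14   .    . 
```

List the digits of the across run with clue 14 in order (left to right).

8 6

The 6 across and the 22 down share only 5, so R1C1 = 5.
R1C2 = 6 − 5 = 1 completes the 6 across.
Nothing is forced directly, so branch on R2C1, whose candidates are 8 or 9. If R2C1 = 8: then R2C2 would have to be in {5} for the 13 across but in {2,3,4,6,7,8} for the 11 down — contradiction. So R2C1 = 9.
R2C2 = 13 − 9 = 4 completes the 13 across.
R3C1 = 22 − 14 = 8 completes the 22 down.
R3C2 = 14 − 8 = 6 completes the 14 across.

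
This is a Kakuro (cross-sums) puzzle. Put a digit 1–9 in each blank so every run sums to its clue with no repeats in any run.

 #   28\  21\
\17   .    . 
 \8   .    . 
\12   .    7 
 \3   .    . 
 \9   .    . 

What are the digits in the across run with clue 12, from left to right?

17 in 2 cells must be {8,9}; 3 in 2 cells must be {1,2}.
R1C2 = 8: the only remaining digit allowed by both the 17 across and the 21 down.
R3C1 = 12 − 7 = 5 completes the 12 across.

5 7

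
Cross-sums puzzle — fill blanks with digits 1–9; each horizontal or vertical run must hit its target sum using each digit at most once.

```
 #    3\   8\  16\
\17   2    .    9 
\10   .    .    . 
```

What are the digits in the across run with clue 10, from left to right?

1 2 7

3 in 2 cells must be {1,2}; 16 in 2 cells must be {7,9}.
R1C2 = 17 − 11 = 6 completes the 17 across.
R2C1 = 3 − 2 = 1 completes the 3 down.
R2C2 = 8 − 6 = 2 completes the 8 down.
R2C3 = 10 − 3 = 7 completes the 10 across.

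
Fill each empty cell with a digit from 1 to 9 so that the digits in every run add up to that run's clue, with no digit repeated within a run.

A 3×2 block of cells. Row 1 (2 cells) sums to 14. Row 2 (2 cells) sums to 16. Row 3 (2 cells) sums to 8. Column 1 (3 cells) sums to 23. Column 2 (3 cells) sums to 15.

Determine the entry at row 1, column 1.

8

16 in 2 cells must be {7,9}; 23 in 3 cells must be {6,8,9}.
The 16 across and the 23 down share only 9, so (2,1) = 9.
(2,2) = 16 − 9 = 7 completes the 16 across.
Given what's placed, (3,1) must be 6 to fit the 8 across and 23 down.
(3,2) = 8 − 6 = 2 completes the 8 across.
(1,1) = 23 − 15 = 8 completes the 23 down.
(1,2) = 14 − 8 = 6 completes the 14 across.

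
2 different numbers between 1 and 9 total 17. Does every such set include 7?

The only way to make 17 from 2 distinct digits is {8,9}, which does not contain 7.

No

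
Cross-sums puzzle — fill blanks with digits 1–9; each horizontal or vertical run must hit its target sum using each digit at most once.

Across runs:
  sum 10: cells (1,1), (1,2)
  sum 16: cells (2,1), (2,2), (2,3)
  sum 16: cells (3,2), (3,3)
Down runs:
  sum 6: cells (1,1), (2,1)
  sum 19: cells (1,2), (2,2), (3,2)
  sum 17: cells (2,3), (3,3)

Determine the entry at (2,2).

16 in 2 cells must be {7,9}; 17 in 2 cells must be {8,9}.
The 16 across and the 17 down share only 9, so (3,3) = 9.
(2,3) = 17 − 9 = 8 completes the 17 down.
(3,2) = 16 − 9 = 7 completes the 16 across.
(2,2) = 3: the only remaining digit allowed by both the 16 across and the 19 down.
(1,2) = 19 − 10 = 9 completes the 19 down.
(2,1) = 16 − 11 = 5 completes the 16 across.
(1,1) = 10 − 9 = 1 completes the 10 across.

3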